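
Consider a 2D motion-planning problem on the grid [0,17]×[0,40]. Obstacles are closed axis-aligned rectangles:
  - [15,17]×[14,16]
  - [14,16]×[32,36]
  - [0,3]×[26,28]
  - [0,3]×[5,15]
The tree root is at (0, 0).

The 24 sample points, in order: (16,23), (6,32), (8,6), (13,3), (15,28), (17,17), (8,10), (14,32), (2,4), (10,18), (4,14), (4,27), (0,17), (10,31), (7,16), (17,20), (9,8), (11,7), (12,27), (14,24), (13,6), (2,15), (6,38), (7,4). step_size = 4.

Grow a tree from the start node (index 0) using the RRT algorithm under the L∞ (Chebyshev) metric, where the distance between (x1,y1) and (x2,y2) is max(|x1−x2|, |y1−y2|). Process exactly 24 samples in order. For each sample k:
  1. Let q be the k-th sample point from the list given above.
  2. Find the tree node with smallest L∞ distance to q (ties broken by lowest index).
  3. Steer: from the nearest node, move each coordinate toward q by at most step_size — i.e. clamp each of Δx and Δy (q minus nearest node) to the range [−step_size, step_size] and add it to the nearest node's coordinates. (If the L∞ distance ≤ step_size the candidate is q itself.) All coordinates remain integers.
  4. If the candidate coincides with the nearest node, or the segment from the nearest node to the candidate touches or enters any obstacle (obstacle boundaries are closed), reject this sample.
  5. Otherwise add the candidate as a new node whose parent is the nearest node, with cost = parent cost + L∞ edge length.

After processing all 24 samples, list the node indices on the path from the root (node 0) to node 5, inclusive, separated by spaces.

1. q=(16,23) nearest=0 d=23 new=(4,4) → add node 1 parent=0 cost=4
2. q=(6,32) nearest=1 d=28 new=(6,8) → add node 2 parent=1 cost=8
3. q=(8,6) nearest=2 d=2 new=(8,6) → add node 3 parent=2 cost=10
4. q=(13,3) nearest=3 d=5 new=(12,3) → add node 4 parent=3 cost=14
5. q=(15,28) nearest=2 d=20 new=(10,12) → add node 5 parent=2 cost=12
6. q=(17,17) nearest=5 d=7 new=(14,16) → add node 6 parent=5 cost=16
7. q=(8,10) nearest=2 d=2 new=(8,10) → add node 7 parent=2 cost=10
8. q=(14,32) nearest=6 d=16 new=(14,20) → add node 8 parent=6 cost=20
9. q=(2,4) nearest=1 d=2 new=(2,4) → add node 9 parent=1 cost=6
10. q=(10,18) nearest=6 d=4 new=(10,18) → add node 10 parent=6 cost=20
11. q=(4,14) nearest=7 d=4 new=(4,14) → add node 11 parent=7 cost=14
12. q=(4,27) nearest=10 d=9 new=(6,22) → add node 12 parent=10 cost=24
13. q=(0,17) nearest=11 d=4 new=(0,17) → blocked by [0,3]×[5,15], reject
14. q=(10,31) nearest=12 d=9 new=(10,26) → add node 13 parent=12 cost=28
15. q=(7,16) nearest=10 d=3 new=(7,16) → add node 14 parent=10 cost=23
16. q=(17,20) nearest=8 d=3 new=(17,20) → add node 15 parent=8 cost=23
17. q=(9,8) nearest=3 d=2 new=(9,8) → add node 16 parent=3 cost=12
18. q=(11,7) nearest=16 d=2 new=(11,7) → add node 17 parent=16 cost=14
19. q=(12,27) nearest=13 d=2 new=(12,27) → add node 18 parent=13 cost=30
20. q=(14,24) nearest=18 d=3 new=(14,24) → add node 19 parent=18 cost=33
21. q=(13,6) nearest=17 d=2 new=(13,6) → add node 20 parent=17 cost=16
22. q=(2,15) nearest=11 d=2 new=(2,15) → blocked by [0,3]×[5,15], reject
23. q=(6,38) nearest=18 d=11 new=(8,31) → add node 21 parent=18 cost=34
24. q=(7,4) nearest=3 d=2 new=(7,4) → add node 22 parent=3 cost=12

Path: 0 1 2 5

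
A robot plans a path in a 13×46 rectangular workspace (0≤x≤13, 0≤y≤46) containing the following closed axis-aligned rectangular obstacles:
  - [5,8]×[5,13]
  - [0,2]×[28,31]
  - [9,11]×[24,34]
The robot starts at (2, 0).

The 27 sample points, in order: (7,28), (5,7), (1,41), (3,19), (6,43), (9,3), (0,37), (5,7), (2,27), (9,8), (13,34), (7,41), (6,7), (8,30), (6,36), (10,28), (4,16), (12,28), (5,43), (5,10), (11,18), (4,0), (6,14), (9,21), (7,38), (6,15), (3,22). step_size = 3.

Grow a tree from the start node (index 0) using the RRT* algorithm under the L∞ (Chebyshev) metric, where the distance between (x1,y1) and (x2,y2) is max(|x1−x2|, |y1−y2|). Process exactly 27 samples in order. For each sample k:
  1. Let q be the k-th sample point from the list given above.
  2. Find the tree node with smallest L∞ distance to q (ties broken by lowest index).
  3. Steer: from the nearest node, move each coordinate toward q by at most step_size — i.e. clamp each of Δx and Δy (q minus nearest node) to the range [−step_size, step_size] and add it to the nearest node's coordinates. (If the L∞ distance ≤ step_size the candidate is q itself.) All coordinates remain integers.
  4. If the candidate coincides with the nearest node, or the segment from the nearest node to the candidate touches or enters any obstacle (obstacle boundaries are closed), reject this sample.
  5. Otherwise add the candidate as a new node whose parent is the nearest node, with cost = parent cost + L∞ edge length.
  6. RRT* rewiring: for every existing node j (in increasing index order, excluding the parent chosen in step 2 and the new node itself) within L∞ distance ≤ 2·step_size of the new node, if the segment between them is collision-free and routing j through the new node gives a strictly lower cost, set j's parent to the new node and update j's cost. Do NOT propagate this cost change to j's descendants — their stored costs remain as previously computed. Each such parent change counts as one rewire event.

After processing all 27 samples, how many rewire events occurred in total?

Rewire events: 1

1. q=(7,28) nearest=0 d=28 new=(5,3) → add node 1 parent=0 cost=3
2. q=(5,7) nearest=1 d=4 new=(5,6) → blocked by [5,8]×[5,13], reject
3. q=(1,41) nearest=1 d=38 new=(2,6) → add node 2 parent=1 cost=6
4. q=(3,19) nearest=2 d=13 new=(3,9) → add node 3 parent=2 cost=9
5. q=(6,43) nearest=3 d=34 new=(6,12) → blocked by [5,8]×[5,13], reject
6. q=(9,3) nearest=1 d=4 new=(8,3) → add node 4 parent=1 cost=6
7. q=(0,37) nearest=3 d=28 new=(0,12) → add node 5 parent=3 cost=12
8. q=(5,7) nearest=3 d=2 new=(5,7) → blocked by [5,8]×[5,13], reject
9. q=(2,27) nearest=5 d=15 new=(2,15) → add node 6 parent=5 cost=15
10. q=(9,8) nearest=1 d=5 new=(8,6) → blocked by [5,8]×[5,13], reject
11. q=(13,34) nearest=6 d=19 new=(5,18) → add node 7 parent=6 cost=18
12. q=(7,41) nearest=7 d=23 new=(7,21) → add node 8 parent=7 cost=21
13. q=(6,7) nearest=3 d=3 new=(6,7) → blocked by [5,8]×[5,13], reject
14. q=(8,30) nearest=8 d=9 new=(8,24) → add node 9 parent=8 cost=24
15. q=(6,36) nearest=9 d=12 new=(6,27) → add node 10 parent=9 cost=27
16. q=(10,28) nearest=9 d=4 new=(10,27) → blocked by [9,11]×[24,34], reject
17. q=(4,16) nearest=6 d=2 new=(4,16) → add node 11 parent=6 cost=17
18. q=(12,28) nearest=9 d=4 new=(11,27) → blocked by [9,11]×[24,34], reject
19. q=(5,43) nearest=10 d=16 new=(5,30) → add node 12 parent=10 cost=30
20. q=(5,10) nearest=3 d=2 new=(5,10) → blocked by [5,8]×[5,13], reject
21. q=(11,18) nearest=8 d=4 new=(10,18) → add node 13 parent=8 cost=24
22. q=(4,0) nearest=0 d=2 new=(4,0) → add node 14 parent=0 cost=2
23. q=(6,14) nearest=11 d=2 new=(6,14) → add node 15 parent=11 cost=19; rewire 13→15 (23<24)
24. q=(9,21) nearest=8 d=2 new=(9,21) → add node 16 parent=8 cost=23
25. q=(7,38) nearest=12 d=8 new=(7,33) → add node 17 parent=12 cost=33
26. q=(6,15) nearest=15 d=1 new=(6,15) → add node 18 parent=15 cost=20
27. q=(3,22) nearest=7 d=4 new=(3,21) → add node 19 parent=7 cost=21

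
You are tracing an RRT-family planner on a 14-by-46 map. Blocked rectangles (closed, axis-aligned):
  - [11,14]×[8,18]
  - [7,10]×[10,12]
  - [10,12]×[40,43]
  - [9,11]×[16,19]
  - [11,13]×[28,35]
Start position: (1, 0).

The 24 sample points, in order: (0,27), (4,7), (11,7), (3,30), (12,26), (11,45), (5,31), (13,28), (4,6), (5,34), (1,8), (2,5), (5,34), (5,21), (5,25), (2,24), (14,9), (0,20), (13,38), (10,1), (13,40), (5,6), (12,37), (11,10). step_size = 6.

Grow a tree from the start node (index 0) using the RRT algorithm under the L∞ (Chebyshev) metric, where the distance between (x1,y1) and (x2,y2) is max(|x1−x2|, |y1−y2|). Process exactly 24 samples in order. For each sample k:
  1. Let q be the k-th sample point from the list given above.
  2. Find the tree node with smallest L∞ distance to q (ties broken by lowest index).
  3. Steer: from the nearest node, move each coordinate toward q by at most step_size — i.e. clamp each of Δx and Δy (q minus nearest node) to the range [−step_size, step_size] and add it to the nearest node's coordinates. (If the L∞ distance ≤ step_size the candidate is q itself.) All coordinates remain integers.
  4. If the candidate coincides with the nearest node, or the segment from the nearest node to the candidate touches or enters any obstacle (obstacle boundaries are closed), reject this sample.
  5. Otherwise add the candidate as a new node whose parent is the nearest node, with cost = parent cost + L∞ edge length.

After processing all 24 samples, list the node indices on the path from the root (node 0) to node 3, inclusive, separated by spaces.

1. q=(0,27) nearest=0 d=27 new=(0,6) → add node 1 parent=0 cost=6
2. q=(4,7) nearest=1 d=4 new=(4,7) → add node 2 parent=1 cost=10
3. q=(11,7) nearest=2 d=7 new=(10,7) → add node 3 parent=2 cost=16
4. q=(3,30) nearest=2 d=23 new=(3,13) → add node 4 parent=2 cost=16
5. q=(12,26) nearest=4 d=13 new=(9,19) → blocked by [9,11]×[16,19], reject
6. q=(11,45) nearest=4 d=32 new=(9,19) → blocked by [9,11]×[16,19], reject
7. q=(5,31) nearest=4 d=18 new=(5,19) → add node 5 parent=4 cost=22
8. q=(13,28) nearest=5 d=9 new=(11,25) → add node 6 parent=5 cost=28
9. q=(4,6) nearest=2 d=1 new=(4,6) → add node 7 parent=2 cost=11
10. q=(5,34) nearest=6 d=9 new=(5,31) → add node 8 parent=6 cost=34
11. q=(1,8) nearest=1 d=2 new=(1,8) → add node 9 parent=1 cost=8
12. q=(2,5) nearest=1 d=2 new=(2,5) → add node 10 parent=1 cost=8
13. q=(5,34) nearest=8 d=3 new=(5,34) → add node 11 parent=8 cost=37
14. q=(5,21) nearest=5 d=2 new=(5,21) → add node 12 parent=5 cost=24
15. q=(5,25) nearest=12 d=4 new=(5,25) → add node 13 parent=12 cost=28
16. q=(2,24) nearest=12 d=3 new=(2,24) → add node 14 parent=12 cost=27
17. q=(14,9) nearest=3 d=4 new=(14,9) → blocked by [11,14]×[8,18], reject
18. q=(0,20) nearest=14 d=4 new=(0,20) → add node 15 parent=14 cost=31
19. q=(13,38) nearest=8 d=8 new=(11,37) → add node 16 parent=8 cost=40
20. q=(10,1) nearest=2 d=6 new=(10,1) → add node 17 parent=2 cost=16
21. q=(13,40) nearest=16 d=3 new=(13,40) → add node 18 parent=16 cost=43
22. q=(5,6) nearest=2 d=1 new=(5,6) → add node 19 parent=2 cost=11
23. q=(12,37) nearest=16 d=1 new=(12,37) → add node 20 parent=16 cost=41
24. q=(11,10) nearest=3 d=3 new=(11,10) → blocked by [11,14]×[8,18], reject

Path: 0 1 2 3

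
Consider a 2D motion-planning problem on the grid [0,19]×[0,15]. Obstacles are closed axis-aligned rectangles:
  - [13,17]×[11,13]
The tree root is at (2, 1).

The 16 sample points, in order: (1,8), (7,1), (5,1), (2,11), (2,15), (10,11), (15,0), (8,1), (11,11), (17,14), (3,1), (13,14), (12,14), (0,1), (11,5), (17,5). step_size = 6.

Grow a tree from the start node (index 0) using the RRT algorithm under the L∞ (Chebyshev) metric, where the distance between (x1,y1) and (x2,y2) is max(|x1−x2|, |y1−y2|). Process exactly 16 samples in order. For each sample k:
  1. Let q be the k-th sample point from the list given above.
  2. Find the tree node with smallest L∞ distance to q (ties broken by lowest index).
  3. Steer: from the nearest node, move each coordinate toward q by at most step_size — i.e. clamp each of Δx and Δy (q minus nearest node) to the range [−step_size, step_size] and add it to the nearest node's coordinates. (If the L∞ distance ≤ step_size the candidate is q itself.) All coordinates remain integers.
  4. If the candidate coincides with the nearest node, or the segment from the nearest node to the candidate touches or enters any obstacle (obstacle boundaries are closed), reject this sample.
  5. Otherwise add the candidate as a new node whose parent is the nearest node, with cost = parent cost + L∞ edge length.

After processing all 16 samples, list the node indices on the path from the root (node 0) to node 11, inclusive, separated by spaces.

Path: 0 1 4 6 9 11

1. q=(1,8) nearest=0 d=7 new=(1,7) → add node 1 parent=0 cost=6
2. q=(7,1) nearest=0 d=5 new=(7,1) → add node 2 parent=0 cost=5
3. q=(5,1) nearest=2 d=2 new=(5,1) → add node 3 parent=2 cost=7
4. q=(2,11) nearest=1 d=4 new=(2,11) → add node 4 parent=1 cost=10
5. q=(2,15) nearest=4 d=4 new=(2,15) → add node 5 parent=4 cost=14
6. q=(10,11) nearest=4 d=8 new=(8,11) → add node 6 parent=4 cost=16
7. q=(15,0) nearest=2 d=8 new=(13,0) → add node 7 parent=2 cost=11
8. q=(8,1) nearest=2 d=1 new=(8,1) → add node 8 parent=2 cost=6
9. q=(11,11) nearest=6 d=3 new=(11,11) → add node 9 parent=6 cost=19
10. q=(17,14) nearest=9 d=6 new=(17,14) → blocked by [13,17]×[11,13], reject
11. q=(3,1) nearest=0 d=1 new=(3,1) → add node 10 parent=0 cost=1
12. q=(13,14) nearest=9 d=3 new=(13,14) → add node 11 parent=9 cost=22
13. q=(12,14) nearest=11 d=1 new=(12,14) → add node 12 parent=11 cost=23
14. q=(0,1) nearest=0 d=2 new=(0,1) → add node 13 parent=0 cost=2
15. q=(11,5) nearest=2 d=4 new=(11,5) → add node 14 parent=2 cost=9
16. q=(17,5) nearest=7 d=5 new=(17,5) → add node 15 parent=7 cost=16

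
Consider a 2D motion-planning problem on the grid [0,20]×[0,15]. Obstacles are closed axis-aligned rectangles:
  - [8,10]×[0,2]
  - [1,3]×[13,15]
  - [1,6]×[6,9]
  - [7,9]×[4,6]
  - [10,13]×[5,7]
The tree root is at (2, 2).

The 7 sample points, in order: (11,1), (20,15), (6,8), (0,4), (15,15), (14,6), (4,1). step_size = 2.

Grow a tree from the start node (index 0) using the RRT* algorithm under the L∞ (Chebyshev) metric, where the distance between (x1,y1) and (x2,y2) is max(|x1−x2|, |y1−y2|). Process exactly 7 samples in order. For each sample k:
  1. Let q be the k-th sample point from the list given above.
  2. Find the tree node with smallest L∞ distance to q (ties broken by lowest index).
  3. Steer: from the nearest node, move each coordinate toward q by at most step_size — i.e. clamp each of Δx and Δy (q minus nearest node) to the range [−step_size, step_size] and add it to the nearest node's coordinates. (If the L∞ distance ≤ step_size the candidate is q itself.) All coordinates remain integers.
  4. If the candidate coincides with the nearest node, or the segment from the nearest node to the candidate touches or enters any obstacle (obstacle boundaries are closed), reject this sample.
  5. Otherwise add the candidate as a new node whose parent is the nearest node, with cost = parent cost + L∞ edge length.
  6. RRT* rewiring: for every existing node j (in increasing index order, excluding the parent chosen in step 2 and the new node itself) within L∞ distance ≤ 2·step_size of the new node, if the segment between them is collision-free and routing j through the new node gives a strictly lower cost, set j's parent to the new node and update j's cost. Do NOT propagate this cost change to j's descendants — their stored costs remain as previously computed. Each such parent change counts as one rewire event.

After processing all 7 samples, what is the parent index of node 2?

1. q=(11,1) nearest=0 d=9 new=(4,1) → add node 1 parent=0 cost=2
2. q=(20,15) nearest=1 d=16 new=(6,3) → add node 2 parent=1 cost=4
3. q=(6,8) nearest=2 d=5 new=(6,5) → add node 3 parent=2 cost=6
4. q=(0,4) nearest=0 d=2 new=(0,4) → add node 4 parent=0 cost=2
5. q=(15,15) nearest=3 d=10 new=(8,7) → blocked by [7,9]×[4,6], reject
6. q=(14,6) nearest=2 d=8 new=(8,5) → blocked by [7,9]×[4,6], reject
7. q=(4,1) nearest=1 d=0 → coincident, reject

Parent of node 2: 1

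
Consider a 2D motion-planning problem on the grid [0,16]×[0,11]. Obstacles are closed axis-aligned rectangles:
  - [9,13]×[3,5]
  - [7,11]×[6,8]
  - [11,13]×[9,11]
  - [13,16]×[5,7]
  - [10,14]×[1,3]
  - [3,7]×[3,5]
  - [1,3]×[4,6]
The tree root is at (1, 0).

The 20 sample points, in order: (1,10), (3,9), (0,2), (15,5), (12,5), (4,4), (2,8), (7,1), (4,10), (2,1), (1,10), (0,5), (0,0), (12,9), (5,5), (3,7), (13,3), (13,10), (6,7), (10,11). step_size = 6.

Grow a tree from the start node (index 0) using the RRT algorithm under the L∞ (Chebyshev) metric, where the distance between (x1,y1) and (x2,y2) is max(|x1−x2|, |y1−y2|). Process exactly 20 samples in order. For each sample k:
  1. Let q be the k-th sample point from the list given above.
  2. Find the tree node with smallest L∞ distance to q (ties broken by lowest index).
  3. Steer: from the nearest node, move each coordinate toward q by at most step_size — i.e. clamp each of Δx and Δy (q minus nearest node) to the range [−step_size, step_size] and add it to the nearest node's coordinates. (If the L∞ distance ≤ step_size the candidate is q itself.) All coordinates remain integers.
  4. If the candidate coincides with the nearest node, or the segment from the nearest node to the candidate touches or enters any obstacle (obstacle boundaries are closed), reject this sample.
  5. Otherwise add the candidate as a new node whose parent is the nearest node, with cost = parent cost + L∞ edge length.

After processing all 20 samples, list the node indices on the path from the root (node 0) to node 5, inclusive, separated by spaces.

Path: 0 1 5

1. q=(1,10) nearest=0 d=10 new=(1,6) → blocked by [1,3]×[4,6], reject
2. q=(3,9) nearest=0 d=9 new=(3,6) → blocked by [1,3]×[4,6], reject
3. q=(0,2) nearest=0 d=2 new=(0,2) → add node 1 parent=0 cost=2
4. q=(15,5) nearest=0 d=14 new=(7,5) → blocked by [3,7]×[3,5], reject
5. q=(12,5) nearest=0 d=11 new=(7,5) → blocked by [3,7]×[3,5], reject
6. q=(4,4) nearest=0 d=4 new=(4,4) → blocked by [3,7]×[3,5], reject
7. q=(2,8) nearest=1 d=6 new=(2,8) → blocked by [1,3]×[4,6], reject
8. q=(7,1) nearest=0 d=6 new=(7,1) → add node 2 parent=0 cost=6
9. q=(4,10) nearest=1 d=8 new=(4,8) → blocked by [1,3]×[4,6], reject
10. q=(2,1) nearest=0 d=1 new=(2,1) → add node 3 parent=0 cost=1
11. q=(1,10) nearest=1 d=8 new=(1,8) → add node 4 parent=1 cost=8
12. q=(0,5) nearest=1 d=3 new=(0,5) → add node 5 parent=1 cost=5
13. q=(0,0) nearest=0 d=1 new=(0,0) → add node 6 parent=0 cost=1
14. q=(12,9) nearest=2 d=8 new=(12,7) → blocked by [9,13]×[3,5], reject
15. q=(5,5) nearest=2 d=4 new=(5,5) → blocked by [3,7]×[3,5], reject
16. q=(3,7) nearest=4 d=2 new=(3,7) → add node 7 parent=4 cost=10
17. q=(13,3) nearest=2 d=6 new=(13,3) → blocked by [9,13]×[3,5], reject
18. q=(13,10) nearest=2 d=9 new=(13,7) → blocked by [9,13]×[3,5], reject
19. q=(6,7) nearest=7 d=3 new=(6,7) → add node 8 parent=7 cost=13
20. q=(10,11) nearest=8 d=4 new=(10,11) → blocked by [7,11]×[6,8], reject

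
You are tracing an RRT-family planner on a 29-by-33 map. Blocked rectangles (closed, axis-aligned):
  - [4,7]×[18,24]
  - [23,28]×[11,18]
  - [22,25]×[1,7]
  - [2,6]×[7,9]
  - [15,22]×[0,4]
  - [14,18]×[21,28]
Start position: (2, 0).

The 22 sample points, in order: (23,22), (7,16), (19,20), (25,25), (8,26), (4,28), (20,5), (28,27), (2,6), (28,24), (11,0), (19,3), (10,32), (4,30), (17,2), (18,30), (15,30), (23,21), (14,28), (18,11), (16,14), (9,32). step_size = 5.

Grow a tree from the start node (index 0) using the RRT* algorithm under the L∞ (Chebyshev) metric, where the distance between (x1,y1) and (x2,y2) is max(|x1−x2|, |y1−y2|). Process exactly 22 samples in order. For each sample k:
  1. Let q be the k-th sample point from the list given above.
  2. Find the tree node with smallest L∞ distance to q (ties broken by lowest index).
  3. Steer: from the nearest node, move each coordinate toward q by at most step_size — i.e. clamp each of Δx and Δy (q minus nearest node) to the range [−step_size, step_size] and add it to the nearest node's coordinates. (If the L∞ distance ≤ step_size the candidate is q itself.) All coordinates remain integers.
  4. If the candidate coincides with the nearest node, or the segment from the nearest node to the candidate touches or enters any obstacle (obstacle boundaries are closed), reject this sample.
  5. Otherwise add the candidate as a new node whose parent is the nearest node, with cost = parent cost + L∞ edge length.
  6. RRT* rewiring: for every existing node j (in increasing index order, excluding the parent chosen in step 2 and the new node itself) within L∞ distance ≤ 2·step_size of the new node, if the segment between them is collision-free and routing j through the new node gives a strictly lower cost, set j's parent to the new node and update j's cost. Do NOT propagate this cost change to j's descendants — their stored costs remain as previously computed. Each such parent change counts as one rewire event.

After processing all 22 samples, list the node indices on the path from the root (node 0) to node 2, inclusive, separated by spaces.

1. q=(23,22) nearest=0 d=22 new=(7,5) → add node 1 parent=0 cost=5
2. q=(7,16) nearest=1 d=11 new=(7,10) → add node 2 parent=1 cost=10
3. q=(19,20) nearest=2 d=12 new=(12,15) → add node 3 parent=2 cost=15
4. q=(25,25) nearest=3 d=13 new=(17,20) → add node 4 parent=3 cost=20
5. q=(8,26) nearest=4 d=9 new=(12,25) → blocked by [14,18]×[21,28], reject
6. q=(4,28) nearest=3 d=13 new=(7,20) → blocked by [4,7]×[18,24], reject
7. q=(20,5) nearest=3 d=10 new=(17,10) → add node 5 parent=3 cost=20
8. q=(28,27) nearest=4 d=11 new=(22,25) → blocked by [14,18]×[21,28], reject
9. q=(2,6) nearest=1 d=5 new=(2,6) → add node 6 parent=1 cost=10
10. q=(28,24) nearest=4 d=11 new=(22,24) → add node 7 parent=4 cost=25
11. q=(11,0) nearest=1 d=5 new=(11,0) → add node 8 parent=1 cost=10
12. q=(19,3) nearest=5 d=7 new=(19,5) → add node 9 parent=5 cost=25
13. q=(10,32) nearest=4 d=12 new=(12,25) → blocked by [14,18]×[21,28], reject
14. q=(4,30) nearest=4 d=13 new=(12,25) → blocked by [14,18]×[21,28], reject
15. q=(17,2) nearest=9 d=3 new=(17,2) → blocked by [15,22]×[0,4], reject
16. q=(18,30) nearest=7 d=6 new=(18,29) → add node 10 parent=7 cost=30
17. q=(15,30) nearest=10 d=3 new=(15,30) → add node 11 parent=10 cost=33
18. q=(23,21) nearest=7 d=3 new=(23,21) → add node 12 parent=7 cost=28
19. q=(14,28) nearest=11 d=2 new=(14,28) → blocked by [14,18]×[21,28], reject
20. q=(18,11) nearest=5 d=1 new=(18,11) → add node 13 parent=5 cost=21
21. q=(16,14) nearest=13 d=3 new=(16,14) → add node 14 parent=13 cost=24
22. q=(9,32) nearest=11 d=6 new=(10,32) → add node 15 parent=11 cost=38

Path: 0 1 2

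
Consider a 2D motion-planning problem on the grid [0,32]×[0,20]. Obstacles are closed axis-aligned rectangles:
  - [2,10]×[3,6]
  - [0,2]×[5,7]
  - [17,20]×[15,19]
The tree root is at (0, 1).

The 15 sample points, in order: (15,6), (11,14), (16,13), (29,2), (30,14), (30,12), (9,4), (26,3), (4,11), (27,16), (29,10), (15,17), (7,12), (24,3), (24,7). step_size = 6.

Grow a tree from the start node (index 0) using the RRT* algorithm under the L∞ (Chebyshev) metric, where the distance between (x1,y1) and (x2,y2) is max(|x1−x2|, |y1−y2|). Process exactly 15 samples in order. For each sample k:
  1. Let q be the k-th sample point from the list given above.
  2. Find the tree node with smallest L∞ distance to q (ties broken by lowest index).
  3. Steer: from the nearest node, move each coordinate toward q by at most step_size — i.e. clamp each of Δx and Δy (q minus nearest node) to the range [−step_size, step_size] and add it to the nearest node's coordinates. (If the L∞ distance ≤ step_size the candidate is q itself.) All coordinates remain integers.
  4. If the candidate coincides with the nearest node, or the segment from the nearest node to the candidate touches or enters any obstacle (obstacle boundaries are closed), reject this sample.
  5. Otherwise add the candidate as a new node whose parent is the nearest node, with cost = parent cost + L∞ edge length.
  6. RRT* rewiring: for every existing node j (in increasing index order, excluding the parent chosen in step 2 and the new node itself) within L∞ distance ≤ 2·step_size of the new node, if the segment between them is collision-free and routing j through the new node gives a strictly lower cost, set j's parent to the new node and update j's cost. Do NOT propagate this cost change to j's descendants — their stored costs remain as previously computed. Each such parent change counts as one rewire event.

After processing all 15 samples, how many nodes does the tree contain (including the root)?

1. q=(15,6) nearest=0 d=15 new=(6,6) → blocked by [2,10]×[3,6], reject
2. q=(11,14) nearest=0 d=13 new=(6,7) → blocked by [2,10]×[3,6], reject
3. q=(16,13) nearest=0 d=16 new=(6,7) → blocked by [2,10]×[3,6], reject
4. q=(29,2) nearest=0 d=29 new=(6,2) → add node 1 parent=0 cost=6
5. q=(30,14) nearest=1 d=24 new=(12,8) → blocked by [2,10]×[3,6], reject
6. q=(30,12) nearest=1 d=24 new=(12,8) → blocked by [2,10]×[3,6], reject
7. q=(9,4) nearest=1 d=3 new=(9,4) → blocked by [2,10]×[3,6], reject
8. q=(26,3) nearest=1 d=20 new=(12,3) → add node 2 parent=1 cost=12
9. q=(4,11) nearest=2 d=8 new=(6,9) → blocked by [2,10]×[3,6], reject
10. q=(27,16) nearest=2 d=15 new=(18,9) → add node 3 parent=2 cost=18
11. q=(29,10) nearest=3 d=11 new=(24,10) → add node 4 parent=3 cost=24
12. q=(15,17) nearest=3 d=8 new=(15,15) → add node 5 parent=3 cost=24
13. q=(7,12) nearest=5 d=8 new=(9,12) → add node 6 parent=5 cost=30
14. q=(24,3) nearest=3 d=6 new=(24,3) → add node 7 parent=3 cost=24
15. q=(24,7) nearest=4 d=3 new=(24,7) → add node 8 parent=4 cost=27

Node count: 9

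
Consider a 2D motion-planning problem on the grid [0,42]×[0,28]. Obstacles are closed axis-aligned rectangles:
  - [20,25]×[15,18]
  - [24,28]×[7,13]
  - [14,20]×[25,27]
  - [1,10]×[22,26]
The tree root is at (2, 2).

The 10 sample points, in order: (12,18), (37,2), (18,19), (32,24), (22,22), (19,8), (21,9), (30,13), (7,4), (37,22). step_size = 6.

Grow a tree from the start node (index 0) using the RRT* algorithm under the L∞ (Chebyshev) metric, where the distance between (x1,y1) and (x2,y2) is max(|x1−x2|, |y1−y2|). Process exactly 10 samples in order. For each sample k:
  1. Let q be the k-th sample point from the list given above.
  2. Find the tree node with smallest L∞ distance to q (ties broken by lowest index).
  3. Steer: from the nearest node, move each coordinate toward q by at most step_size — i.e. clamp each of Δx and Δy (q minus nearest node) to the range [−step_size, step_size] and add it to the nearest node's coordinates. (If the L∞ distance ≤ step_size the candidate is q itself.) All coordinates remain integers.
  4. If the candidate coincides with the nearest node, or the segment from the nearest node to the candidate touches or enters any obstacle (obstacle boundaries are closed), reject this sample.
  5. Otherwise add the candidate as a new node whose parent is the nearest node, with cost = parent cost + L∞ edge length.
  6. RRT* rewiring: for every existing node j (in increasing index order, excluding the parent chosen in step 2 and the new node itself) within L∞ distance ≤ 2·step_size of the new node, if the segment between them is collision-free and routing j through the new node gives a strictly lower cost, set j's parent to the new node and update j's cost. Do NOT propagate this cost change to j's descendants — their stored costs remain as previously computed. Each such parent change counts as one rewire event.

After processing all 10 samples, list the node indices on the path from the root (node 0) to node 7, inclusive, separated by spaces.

Path: 0 1 2 6 7

1. q=(12,18) nearest=0 d=16 new=(8,8) → add node 1 parent=0 cost=6
2. q=(37,2) nearest=1 d=29 new=(14,2) → add node 2 parent=1 cost=12
3. q=(18,19) nearest=1 d=11 new=(14,14) → add node 3 parent=1 cost=12
4. q=(32,24) nearest=3 d=18 new=(20,20) → add node 4 parent=3 cost=18
5. q=(22,22) nearest=4 d=2 new=(22,22) → add node 5 parent=4 cost=20
6. q=(19,8) nearest=2 d=6 new=(19,8) → add node 6 parent=2 cost=18
7. q=(21,9) nearest=6 d=2 new=(21,9) → add node 7 parent=6 cost=20
8. q=(30,13) nearest=5 d=9 new=(28,16) → add node 8 parent=5 cost=26
9. q=(7,4) nearest=1 d=4 new=(7,4) → add node 9 parent=1 cost=10
10. q=(37,22) nearest=8 d=9 new=(34,22) → add node 10 parent=8 cost=32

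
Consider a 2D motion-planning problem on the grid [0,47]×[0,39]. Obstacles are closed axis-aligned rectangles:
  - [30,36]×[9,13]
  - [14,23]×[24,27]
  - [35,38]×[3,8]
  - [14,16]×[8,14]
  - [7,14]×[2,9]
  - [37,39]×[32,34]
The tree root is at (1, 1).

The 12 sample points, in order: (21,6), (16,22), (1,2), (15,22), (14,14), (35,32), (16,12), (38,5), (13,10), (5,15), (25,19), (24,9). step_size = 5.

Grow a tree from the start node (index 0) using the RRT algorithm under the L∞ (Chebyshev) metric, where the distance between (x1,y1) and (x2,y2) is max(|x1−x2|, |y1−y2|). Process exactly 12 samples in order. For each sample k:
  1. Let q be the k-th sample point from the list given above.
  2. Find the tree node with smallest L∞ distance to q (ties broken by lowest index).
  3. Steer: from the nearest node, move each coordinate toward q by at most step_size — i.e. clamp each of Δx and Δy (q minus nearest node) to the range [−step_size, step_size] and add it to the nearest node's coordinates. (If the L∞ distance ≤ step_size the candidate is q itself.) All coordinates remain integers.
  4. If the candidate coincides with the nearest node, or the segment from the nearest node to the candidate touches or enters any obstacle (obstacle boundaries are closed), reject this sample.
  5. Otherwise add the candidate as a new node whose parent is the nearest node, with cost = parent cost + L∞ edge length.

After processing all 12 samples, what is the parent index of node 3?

Parent of node 3: 1

1. q=(21,6) nearest=0 d=20 new=(6,6) → add node 1 parent=0 cost=5
2. q=(16,22) nearest=1 d=16 new=(11,11) → blocked by [7,14]×[2,9], reject
3. q=(1,2) nearest=0 d=1 new=(1,2) → add node 2 parent=0 cost=1
4. q=(15,22) nearest=1 d=16 new=(11,11) → blocked by [7,14]×[2,9], reject
5. q=(14,14) nearest=1 d=8 new=(11,11) → blocked by [7,14]×[2,9], reject
6. q=(35,32) nearest=1 d=29 new=(11,11) → blocked by [7,14]×[2,9], reject
7. q=(16,12) nearest=1 d=10 new=(11,11) → blocked by [7,14]×[2,9], reject
8. q=(38,5) nearest=1 d=32 new=(11,5) → blocked by [7,14]×[2,9], reject
9. q=(13,10) nearest=1 d=7 new=(11,10) → blocked by [7,14]×[2,9], reject
10. q=(5,15) nearest=1 d=9 new=(5,11) → add node 3 parent=1 cost=10
11. q=(25,19) nearest=1 d=19 new=(11,11) → blocked by [7,14]×[2,9], reject
12. q=(24,9) nearest=1 d=18 new=(11,9) → blocked by [7,14]×[2,9], reject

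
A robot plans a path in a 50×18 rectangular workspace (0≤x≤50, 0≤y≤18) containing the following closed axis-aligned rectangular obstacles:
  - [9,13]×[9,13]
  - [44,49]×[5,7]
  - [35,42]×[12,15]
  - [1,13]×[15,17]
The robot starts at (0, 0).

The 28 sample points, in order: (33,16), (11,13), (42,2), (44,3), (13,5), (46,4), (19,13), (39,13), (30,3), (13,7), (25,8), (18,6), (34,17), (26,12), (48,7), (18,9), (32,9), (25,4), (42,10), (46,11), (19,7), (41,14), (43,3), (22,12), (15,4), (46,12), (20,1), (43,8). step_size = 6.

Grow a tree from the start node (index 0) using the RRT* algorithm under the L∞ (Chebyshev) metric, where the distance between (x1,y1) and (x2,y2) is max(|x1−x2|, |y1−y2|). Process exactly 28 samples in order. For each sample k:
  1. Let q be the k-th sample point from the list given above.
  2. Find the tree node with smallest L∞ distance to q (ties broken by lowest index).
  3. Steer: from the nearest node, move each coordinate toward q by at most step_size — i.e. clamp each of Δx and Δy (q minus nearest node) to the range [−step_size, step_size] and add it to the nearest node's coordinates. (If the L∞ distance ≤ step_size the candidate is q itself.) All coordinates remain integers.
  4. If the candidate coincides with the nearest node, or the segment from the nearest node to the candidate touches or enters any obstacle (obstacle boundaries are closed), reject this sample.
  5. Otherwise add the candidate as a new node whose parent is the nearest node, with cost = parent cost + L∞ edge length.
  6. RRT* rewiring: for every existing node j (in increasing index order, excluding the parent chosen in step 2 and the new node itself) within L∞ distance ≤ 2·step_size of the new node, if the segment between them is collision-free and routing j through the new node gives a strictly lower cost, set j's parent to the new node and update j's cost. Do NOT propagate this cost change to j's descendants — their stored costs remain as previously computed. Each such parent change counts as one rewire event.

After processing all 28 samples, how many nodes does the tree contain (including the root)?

1. q=(33,16) nearest=0 d=33 new=(6,6) → add node 1 parent=0 cost=6
2. q=(11,13) nearest=1 d=7 new=(11,12) → blocked by [9,13]×[9,13], reject
3. q=(42,2) nearest=1 d=36 new=(12,2) → add node 2 parent=1 cost=12
4. q=(44,3) nearest=2 d=32 new=(18,3) → add node 3 parent=2 cost=18
5. q=(13,5) nearest=2 d=3 new=(13,5) → add node 4 parent=2 cost=15
6. q=(46,4) nearest=3 d=28 new=(24,4) → add node 5 parent=3 cost=24
7. q=(19,13) nearest=4 d=8 new=(19,11) → add node 6 parent=4 cost=21
8. q=(39,13) nearest=5 d=15 new=(30,10) → add node 7 parent=5 cost=30
9. q=(30,3) nearest=5 d=6 new=(30,3) → add node 8 parent=5 cost=30
10. q=(13,7) nearest=4 d=2 new=(13,7) → add node 9 parent=4 cost=17
11. q=(25,8) nearest=5 d=4 new=(25,8) → add node 10 parent=5 cost=28
12. q=(18,6) nearest=3 d=3 new=(18,6) → add node 11 parent=3 cost=21
13. q=(34,17) nearest=7 d=7 new=(34,16) → add node 12 parent=7 cost=36
14. q=(26,12) nearest=7 d=4 new=(26,12) → add node 13 parent=7 cost=34
15. q=(48,7) nearest=12 d=14 new=(40,10) → blocked by [35,42]×[12,15], reject
16. q=(18,9) nearest=6 d=2 new=(18,9) → add node 14 parent=6 cost=23; rewire 13→14 (31<34)
17. q=(32,9) nearest=7 d=2 new=(32,9) → add node 15 parent=7 cost=32
18. q=(25,4) nearest=5 d=1 new=(25,4) → add node 16 parent=5 cost=25
19. q=(42,10) nearest=12 d=8 new=(40,10) → blocked by [35,42]×[12,15], reject
20. q=(46,11) nearest=12 d=12 new=(40,11) → blocked by [35,42]×[12,15], reject
21. q=(19,7) nearest=11 d=1 new=(19,7) → add node 17 parent=11 cost=22; rewire 13→17 (29<31)
22. q=(41,14) nearest=12 d=7 new=(40,14) → blocked by [35,42]×[12,15], reject
23. q=(43,3) nearest=15 d=11 new=(38,3) → add node 18 parent=15 cost=38
24. q=(22,12) nearest=6 d=3 new=(22,12) → add node 19 parent=6 cost=24; rewire 13→19 (28<29)
25. q=(15,4) nearest=4 d=2 new=(15,4) → add node 20 parent=4 cost=17; rewire 10→20 (27<28); rewire 11→20 (20<21); rewire 14→20 (22<23); rewire 17→20 (21<22)
26. q=(46,12) nearest=18 d=9 new=(44,9) → add node 21 parent=18 cost=44
27. q=(20,1) nearest=3 d=2 new=(20,1) → add node 22 parent=3 cost=20
28. q=(43,8) nearest=21 d=1 new=(43,8) → add node 23 parent=21 cost=45

Node count: 24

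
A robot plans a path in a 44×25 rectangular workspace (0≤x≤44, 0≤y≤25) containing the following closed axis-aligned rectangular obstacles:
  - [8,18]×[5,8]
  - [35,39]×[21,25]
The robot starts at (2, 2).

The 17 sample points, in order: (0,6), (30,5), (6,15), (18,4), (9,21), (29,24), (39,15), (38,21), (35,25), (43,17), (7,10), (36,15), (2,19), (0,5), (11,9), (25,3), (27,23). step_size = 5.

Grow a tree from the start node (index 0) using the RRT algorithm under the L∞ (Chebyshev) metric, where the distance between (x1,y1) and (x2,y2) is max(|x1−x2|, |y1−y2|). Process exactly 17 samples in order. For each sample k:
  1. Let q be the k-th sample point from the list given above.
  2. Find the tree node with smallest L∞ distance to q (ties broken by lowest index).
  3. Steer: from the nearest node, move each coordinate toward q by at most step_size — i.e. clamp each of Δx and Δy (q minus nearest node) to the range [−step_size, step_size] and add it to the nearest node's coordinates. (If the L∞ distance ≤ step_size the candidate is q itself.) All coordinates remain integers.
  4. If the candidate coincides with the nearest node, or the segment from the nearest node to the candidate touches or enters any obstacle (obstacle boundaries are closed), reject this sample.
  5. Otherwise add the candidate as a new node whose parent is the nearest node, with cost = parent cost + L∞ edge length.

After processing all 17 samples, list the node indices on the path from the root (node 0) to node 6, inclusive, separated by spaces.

1. q=(0,6) nearest=0 d=4 new=(0,6) → add node 1 parent=0 cost=4
2. q=(30,5) nearest=0 d=28 new=(7,5) → add node 2 parent=0 cost=5
3. q=(6,15) nearest=1 d=9 new=(5,11) → add node 3 parent=1 cost=9
4. q=(18,4) nearest=2 d=11 new=(12,4) → add node 4 parent=2 cost=10
5. q=(9,21) nearest=3 d=10 new=(9,16) → add node 5 parent=3 cost=14
6. q=(29,24) nearest=4 d=20 new=(17,9) → blocked by [8,18]×[5,8], reject
7. q=(39,15) nearest=4 d=27 new=(17,9) → blocked by [8,18]×[5,8], reject
8. q=(38,21) nearest=4 d=26 new=(17,9) → blocked by [8,18]×[5,8], reject
9. q=(35,25) nearest=4 d=23 new=(17,9) → blocked by [8,18]×[5,8], reject
10. q=(43,17) nearest=4 d=31 new=(17,9) → blocked by [8,18]×[5,8], reject
11. q=(7,10) nearest=3 d=2 new=(7,10) → add node 6 parent=3 cost=11
12. q=(36,15) nearest=4 d=24 new=(17,9) → blocked by [8,18]×[5,8], reject
13. q=(2,19) nearest=5 d=7 new=(4,19) → add node 7 parent=5 cost=19
14. q=(0,5) nearest=1 d=1 new=(0,5) → add node 8 parent=1 cost=5
15. q=(11,9) nearest=2 d=4 new=(11,9) → blocked by [8,18]×[5,8], reject
16. q=(25,3) nearest=4 d=13 new=(17,3) → add node 9 parent=4 cost=15
17. q=(27,23) nearest=5 d=18 new=(14,21) → add node 10 parent=5 cost=19

Path: 0 1 3 6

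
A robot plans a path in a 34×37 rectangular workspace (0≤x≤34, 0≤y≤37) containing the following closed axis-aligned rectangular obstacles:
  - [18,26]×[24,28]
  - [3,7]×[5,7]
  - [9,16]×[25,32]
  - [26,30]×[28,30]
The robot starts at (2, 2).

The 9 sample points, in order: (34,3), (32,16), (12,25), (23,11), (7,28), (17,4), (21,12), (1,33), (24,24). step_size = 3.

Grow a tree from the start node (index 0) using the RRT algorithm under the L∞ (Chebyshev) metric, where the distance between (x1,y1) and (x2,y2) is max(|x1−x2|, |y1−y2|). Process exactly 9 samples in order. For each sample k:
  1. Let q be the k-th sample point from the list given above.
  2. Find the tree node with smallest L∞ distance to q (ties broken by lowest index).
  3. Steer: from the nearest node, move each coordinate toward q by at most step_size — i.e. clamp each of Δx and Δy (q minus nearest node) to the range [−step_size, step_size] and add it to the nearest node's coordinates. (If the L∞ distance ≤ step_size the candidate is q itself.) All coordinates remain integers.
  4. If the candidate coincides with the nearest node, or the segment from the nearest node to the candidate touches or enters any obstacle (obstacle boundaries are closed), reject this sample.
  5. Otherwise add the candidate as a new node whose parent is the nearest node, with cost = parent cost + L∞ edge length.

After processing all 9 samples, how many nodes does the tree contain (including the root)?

1. q=(34,3) nearest=0 d=32 new=(5,3) → add node 1 parent=0 cost=3
2. q=(32,16) nearest=1 d=27 new=(8,6) → blocked by [3,7]×[5,7], reject
3. q=(12,25) nearest=1 d=22 new=(8,6) → blocked by [3,7]×[5,7], reject
4. q=(23,11) nearest=1 d=18 new=(8,6) → blocked by [3,7]×[5,7], reject
5. q=(7,28) nearest=1 d=25 new=(7,6) → blocked by [3,7]×[5,7], reject
6. q=(17,4) nearest=1 d=12 new=(8,4) → add node 2 parent=1 cost=6
7. q=(21,12) nearest=2 d=13 new=(11,7) → add node 3 parent=2 cost=9
8. q=(1,33) nearest=3 d=26 new=(8,10) → add node 4 parent=3 cost=12
9. q=(24,24) nearest=4 d=16 new=(11,13) → add node 5 parent=4 cost=15

Node count: 6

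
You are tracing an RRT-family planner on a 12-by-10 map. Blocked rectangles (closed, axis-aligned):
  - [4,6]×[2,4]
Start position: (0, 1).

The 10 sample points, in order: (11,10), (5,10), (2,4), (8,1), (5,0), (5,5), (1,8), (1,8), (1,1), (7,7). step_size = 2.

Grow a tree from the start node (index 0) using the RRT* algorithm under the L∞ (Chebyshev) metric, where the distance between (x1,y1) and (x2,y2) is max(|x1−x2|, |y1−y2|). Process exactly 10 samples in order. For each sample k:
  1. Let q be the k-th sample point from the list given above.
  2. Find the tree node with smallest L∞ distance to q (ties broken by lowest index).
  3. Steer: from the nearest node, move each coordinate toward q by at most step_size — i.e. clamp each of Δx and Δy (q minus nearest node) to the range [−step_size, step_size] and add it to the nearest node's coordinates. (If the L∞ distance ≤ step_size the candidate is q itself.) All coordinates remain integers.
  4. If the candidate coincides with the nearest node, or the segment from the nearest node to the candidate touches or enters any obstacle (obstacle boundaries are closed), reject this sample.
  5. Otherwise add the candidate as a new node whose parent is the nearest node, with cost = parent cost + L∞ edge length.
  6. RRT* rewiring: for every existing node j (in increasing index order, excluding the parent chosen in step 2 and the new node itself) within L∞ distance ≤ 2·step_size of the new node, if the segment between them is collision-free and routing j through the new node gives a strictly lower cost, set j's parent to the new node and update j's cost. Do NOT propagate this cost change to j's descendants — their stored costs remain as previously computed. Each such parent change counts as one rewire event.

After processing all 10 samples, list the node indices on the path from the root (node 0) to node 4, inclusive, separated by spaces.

Path: 0 1 4

1. q=(11,10) nearest=0 d=11 new=(2,3) → add node 1 parent=0 cost=2
2. q=(5,10) nearest=1 d=7 new=(4,5) → add node 2 parent=1 cost=4
3. q=(2,4) nearest=1 d=1 new=(2,4) → add node 3 parent=1 cost=3
4. q=(8,1) nearest=2 d=4 new=(6,3) → blocked by [4,6]×[2,4], reject
5. q=(5,0) nearest=1 d=3 new=(4,1) → add node 4 parent=1 cost=4
6. q=(5,5) nearest=2 d=1 new=(5,5) → add node 5 parent=2 cost=5
7. q=(1,8) nearest=2 d=3 new=(2,7) → add node 6 parent=2 cost=6
8. q=(1,8) nearest=6 d=1 new=(1,8) → add node 7 parent=6 cost=7
9. q=(1,1) nearest=0 d=1 new=(1,1) → add node 8 parent=0 cost=1
10. q=(7,7) nearest=5 d=2 new=(7,7) → add node 9 parent=5 cost=7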